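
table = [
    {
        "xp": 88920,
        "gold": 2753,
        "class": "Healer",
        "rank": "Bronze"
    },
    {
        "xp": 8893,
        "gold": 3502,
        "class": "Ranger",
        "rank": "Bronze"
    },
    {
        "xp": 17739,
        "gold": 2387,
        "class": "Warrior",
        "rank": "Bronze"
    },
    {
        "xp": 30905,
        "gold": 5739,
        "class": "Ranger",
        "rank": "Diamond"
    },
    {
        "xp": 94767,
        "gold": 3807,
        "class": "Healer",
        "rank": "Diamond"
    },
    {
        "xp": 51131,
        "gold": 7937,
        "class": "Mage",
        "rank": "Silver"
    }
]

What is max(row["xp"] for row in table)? 94767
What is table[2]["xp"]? 17739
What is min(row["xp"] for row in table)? 8893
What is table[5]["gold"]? 7937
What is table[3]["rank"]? "Diamond"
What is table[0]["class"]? "Healer"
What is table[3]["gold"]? 5739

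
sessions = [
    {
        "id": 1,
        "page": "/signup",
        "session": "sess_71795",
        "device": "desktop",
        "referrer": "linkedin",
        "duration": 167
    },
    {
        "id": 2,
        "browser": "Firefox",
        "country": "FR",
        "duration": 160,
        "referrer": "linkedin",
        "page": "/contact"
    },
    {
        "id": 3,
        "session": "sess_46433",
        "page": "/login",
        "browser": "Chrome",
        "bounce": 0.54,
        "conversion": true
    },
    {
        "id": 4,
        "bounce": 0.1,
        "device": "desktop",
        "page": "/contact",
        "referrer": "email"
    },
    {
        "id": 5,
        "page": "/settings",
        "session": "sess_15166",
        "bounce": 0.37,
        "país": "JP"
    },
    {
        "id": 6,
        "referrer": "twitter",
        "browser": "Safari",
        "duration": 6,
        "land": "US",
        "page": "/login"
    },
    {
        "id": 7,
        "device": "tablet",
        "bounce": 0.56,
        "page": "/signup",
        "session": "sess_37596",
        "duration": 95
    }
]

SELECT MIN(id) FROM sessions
1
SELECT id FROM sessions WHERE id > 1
[2, 3, 4, 5, 6, 7]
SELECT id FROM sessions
[1, 2, 3, 4, 5, 6, 7]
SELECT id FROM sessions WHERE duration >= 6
[1, 2, 6, 7]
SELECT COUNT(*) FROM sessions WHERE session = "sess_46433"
1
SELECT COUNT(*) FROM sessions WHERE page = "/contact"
2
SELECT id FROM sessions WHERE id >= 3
[3, 4, 5, 6, 7]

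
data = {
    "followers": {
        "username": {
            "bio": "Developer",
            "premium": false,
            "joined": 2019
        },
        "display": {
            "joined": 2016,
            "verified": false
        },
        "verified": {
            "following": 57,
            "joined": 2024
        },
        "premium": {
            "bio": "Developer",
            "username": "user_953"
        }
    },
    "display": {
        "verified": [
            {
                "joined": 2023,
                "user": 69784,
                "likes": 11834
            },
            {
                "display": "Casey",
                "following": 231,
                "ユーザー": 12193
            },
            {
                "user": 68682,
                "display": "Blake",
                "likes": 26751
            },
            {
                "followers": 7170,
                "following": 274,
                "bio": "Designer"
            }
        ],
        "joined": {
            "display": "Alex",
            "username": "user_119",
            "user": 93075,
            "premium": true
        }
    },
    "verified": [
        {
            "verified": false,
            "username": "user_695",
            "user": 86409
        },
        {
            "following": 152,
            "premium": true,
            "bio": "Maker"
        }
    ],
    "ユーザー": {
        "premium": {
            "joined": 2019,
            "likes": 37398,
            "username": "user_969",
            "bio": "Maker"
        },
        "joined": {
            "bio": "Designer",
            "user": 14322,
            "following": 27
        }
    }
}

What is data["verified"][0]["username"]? "user_695"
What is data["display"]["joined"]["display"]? "Alex"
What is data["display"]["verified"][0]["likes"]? 11834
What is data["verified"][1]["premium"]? True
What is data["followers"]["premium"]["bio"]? "Developer"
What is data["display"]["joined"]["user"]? 93075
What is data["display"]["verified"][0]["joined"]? 2023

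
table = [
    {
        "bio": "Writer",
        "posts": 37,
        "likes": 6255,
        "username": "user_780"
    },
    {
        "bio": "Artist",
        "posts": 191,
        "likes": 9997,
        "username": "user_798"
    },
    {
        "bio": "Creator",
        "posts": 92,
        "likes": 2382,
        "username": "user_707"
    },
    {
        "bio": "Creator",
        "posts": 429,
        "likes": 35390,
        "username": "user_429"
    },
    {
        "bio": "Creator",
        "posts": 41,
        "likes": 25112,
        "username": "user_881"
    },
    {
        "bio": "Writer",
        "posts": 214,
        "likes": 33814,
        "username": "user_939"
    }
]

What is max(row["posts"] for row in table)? 429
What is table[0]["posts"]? 37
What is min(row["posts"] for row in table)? 37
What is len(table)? 6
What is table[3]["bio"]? "Creator"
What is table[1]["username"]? "user_798"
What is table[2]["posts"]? 92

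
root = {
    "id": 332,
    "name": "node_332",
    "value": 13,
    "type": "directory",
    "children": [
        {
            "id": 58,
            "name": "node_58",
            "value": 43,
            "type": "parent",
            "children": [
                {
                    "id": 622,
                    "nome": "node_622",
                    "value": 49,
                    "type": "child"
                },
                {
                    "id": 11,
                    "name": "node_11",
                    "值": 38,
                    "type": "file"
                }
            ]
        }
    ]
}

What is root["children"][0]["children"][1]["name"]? "node_11"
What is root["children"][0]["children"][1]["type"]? "file"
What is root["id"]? 332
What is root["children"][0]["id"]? 58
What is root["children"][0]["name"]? "node_58"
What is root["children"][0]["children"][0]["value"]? 49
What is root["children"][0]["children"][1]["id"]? 11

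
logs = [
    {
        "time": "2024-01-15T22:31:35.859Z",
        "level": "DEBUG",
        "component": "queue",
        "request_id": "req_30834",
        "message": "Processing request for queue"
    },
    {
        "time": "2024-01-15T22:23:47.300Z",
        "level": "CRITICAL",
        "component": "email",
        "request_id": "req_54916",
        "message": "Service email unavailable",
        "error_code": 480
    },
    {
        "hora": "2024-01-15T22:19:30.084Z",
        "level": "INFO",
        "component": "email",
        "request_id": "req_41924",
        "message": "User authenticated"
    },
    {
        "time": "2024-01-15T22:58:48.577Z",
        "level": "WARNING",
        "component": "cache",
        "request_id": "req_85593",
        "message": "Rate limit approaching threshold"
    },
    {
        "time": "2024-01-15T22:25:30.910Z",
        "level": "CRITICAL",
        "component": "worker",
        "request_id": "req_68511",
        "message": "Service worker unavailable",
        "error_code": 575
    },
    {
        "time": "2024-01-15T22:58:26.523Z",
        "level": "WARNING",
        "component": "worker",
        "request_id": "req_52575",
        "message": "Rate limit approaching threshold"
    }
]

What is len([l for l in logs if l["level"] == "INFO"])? 1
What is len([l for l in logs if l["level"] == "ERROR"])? 0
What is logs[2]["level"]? "INFO"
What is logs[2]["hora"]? "2024-01-15T22:19:30.084Z"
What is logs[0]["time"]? "2024-01-15T22:31:35.859Z"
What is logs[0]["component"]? "queue"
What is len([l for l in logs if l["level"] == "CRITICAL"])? 2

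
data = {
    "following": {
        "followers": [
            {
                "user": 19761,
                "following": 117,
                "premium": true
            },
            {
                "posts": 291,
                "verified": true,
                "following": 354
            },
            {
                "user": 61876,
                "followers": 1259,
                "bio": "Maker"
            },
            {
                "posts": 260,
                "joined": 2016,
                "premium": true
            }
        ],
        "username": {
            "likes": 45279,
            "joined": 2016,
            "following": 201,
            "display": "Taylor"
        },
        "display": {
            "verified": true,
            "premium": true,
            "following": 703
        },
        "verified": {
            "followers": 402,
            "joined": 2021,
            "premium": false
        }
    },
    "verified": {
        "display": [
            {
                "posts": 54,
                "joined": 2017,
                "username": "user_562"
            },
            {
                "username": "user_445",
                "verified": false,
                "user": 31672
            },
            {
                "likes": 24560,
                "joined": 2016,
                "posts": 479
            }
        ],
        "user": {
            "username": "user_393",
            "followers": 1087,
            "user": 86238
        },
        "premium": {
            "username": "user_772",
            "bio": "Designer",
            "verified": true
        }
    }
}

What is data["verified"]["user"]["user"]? 86238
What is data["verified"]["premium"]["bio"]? "Designer"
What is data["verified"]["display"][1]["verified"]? False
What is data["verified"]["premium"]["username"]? "user_772"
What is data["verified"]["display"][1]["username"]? "user_445"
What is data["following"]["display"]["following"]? 703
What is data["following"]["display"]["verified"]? True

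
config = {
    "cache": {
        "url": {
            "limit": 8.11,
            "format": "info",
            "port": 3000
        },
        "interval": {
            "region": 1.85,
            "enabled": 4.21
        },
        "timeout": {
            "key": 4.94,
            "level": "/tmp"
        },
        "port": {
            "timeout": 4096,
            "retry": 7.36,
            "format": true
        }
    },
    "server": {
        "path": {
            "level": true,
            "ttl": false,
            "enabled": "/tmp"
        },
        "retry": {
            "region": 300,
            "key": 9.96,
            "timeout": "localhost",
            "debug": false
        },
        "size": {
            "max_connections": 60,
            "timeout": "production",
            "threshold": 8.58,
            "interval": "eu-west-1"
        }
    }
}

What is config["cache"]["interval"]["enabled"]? 4.21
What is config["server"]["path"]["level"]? True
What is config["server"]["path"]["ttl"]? False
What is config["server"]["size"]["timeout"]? "production"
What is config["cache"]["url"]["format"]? "info"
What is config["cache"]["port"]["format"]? True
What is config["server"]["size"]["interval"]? "eu-west-1"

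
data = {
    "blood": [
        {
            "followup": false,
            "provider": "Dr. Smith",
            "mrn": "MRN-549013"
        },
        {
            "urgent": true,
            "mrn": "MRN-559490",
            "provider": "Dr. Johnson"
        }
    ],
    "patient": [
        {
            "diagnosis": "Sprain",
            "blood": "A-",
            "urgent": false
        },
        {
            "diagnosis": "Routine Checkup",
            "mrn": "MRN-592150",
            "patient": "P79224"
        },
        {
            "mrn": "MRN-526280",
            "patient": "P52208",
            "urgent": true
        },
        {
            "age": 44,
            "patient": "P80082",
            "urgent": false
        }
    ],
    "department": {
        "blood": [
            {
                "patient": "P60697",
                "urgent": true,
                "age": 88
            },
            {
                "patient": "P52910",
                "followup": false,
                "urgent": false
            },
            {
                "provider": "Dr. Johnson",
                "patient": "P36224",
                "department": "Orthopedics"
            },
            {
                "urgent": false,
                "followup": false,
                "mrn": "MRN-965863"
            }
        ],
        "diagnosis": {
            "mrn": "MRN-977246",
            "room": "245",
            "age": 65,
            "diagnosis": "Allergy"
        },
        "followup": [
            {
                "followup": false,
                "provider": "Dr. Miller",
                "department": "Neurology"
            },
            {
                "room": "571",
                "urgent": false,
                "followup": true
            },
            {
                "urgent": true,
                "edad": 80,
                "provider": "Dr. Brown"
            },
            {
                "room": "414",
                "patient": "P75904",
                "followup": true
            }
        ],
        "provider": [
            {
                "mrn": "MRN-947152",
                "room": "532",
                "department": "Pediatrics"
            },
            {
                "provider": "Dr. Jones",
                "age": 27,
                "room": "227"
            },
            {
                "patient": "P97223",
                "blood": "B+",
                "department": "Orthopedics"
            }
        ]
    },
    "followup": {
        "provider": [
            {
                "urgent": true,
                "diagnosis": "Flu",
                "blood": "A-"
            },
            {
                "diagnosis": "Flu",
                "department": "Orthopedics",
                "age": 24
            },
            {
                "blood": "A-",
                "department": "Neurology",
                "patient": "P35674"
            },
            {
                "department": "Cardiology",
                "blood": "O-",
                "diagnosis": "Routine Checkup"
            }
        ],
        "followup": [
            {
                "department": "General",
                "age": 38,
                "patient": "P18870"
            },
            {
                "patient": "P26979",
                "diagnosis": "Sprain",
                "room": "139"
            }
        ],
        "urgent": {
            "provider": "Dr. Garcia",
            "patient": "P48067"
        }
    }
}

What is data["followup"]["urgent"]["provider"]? "Dr. Garcia"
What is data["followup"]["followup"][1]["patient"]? "P26979"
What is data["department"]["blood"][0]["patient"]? "P60697"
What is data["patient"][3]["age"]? 44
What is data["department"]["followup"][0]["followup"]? False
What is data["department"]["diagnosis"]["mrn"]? "MRN-977246"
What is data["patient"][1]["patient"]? "P79224"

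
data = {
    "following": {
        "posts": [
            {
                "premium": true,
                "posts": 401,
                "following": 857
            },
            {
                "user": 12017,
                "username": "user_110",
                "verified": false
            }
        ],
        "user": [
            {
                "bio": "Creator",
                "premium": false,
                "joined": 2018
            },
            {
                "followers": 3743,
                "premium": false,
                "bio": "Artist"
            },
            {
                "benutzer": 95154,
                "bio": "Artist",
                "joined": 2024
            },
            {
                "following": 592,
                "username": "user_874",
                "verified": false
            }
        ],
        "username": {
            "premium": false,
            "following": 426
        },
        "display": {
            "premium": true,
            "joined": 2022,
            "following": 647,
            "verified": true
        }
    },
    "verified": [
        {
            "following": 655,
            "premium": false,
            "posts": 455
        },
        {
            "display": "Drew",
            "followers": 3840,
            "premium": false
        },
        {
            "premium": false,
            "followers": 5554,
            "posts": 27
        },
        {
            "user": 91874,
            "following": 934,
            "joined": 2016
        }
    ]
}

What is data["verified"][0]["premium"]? False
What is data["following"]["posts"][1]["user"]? 12017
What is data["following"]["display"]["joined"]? 2022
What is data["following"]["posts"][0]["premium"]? True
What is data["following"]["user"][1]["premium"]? False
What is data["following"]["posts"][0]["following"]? 857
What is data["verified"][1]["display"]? "Drew"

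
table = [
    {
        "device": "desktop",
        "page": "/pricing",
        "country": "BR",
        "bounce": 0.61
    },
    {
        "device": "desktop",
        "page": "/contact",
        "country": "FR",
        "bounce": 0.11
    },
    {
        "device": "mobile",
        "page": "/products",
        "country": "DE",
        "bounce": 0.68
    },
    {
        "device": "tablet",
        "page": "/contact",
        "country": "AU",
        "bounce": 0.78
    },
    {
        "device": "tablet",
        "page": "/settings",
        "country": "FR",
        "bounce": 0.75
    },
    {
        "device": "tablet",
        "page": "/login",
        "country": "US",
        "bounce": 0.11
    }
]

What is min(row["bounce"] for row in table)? 0.11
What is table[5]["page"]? "/login"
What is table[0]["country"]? "BR"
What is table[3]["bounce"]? 0.78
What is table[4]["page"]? "/settings"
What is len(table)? 6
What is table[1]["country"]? "FR"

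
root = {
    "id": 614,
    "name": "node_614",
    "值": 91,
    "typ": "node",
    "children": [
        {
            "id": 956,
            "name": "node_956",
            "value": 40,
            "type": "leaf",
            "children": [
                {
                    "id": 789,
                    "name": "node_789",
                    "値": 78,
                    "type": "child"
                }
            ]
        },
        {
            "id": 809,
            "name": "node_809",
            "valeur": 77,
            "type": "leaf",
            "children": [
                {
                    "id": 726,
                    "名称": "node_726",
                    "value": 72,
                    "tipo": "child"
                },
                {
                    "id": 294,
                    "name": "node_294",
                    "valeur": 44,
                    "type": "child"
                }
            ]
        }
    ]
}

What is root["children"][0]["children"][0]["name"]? "node_789"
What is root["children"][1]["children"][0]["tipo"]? "child"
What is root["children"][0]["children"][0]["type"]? "child"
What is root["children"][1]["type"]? "leaf"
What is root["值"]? 91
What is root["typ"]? "node"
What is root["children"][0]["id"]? 956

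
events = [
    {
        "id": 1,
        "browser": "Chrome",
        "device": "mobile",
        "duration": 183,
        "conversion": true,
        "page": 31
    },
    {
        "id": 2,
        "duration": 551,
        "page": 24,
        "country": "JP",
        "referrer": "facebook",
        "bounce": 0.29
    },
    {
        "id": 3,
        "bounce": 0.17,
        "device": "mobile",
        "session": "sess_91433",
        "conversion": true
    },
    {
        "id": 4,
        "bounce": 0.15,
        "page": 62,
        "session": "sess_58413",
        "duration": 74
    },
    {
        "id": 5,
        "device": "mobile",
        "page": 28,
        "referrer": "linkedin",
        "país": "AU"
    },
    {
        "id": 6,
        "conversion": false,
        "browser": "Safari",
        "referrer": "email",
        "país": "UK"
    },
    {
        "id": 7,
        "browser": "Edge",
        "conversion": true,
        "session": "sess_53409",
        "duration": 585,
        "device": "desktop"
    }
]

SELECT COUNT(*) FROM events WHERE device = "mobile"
3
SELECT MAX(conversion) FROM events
True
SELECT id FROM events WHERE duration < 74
[]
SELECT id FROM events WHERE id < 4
[1, 2, 3]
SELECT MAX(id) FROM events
7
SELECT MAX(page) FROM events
62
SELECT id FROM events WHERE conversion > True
[]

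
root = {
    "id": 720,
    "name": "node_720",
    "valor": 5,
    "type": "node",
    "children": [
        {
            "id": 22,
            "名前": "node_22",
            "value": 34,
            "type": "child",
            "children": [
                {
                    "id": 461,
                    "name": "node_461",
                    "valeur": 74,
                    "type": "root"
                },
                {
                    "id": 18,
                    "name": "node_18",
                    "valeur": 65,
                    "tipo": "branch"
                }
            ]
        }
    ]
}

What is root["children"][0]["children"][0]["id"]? 461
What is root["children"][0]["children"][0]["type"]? "root"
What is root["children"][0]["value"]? 34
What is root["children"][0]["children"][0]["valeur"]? 74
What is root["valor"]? 5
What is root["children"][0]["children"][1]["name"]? "node_18"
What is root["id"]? 720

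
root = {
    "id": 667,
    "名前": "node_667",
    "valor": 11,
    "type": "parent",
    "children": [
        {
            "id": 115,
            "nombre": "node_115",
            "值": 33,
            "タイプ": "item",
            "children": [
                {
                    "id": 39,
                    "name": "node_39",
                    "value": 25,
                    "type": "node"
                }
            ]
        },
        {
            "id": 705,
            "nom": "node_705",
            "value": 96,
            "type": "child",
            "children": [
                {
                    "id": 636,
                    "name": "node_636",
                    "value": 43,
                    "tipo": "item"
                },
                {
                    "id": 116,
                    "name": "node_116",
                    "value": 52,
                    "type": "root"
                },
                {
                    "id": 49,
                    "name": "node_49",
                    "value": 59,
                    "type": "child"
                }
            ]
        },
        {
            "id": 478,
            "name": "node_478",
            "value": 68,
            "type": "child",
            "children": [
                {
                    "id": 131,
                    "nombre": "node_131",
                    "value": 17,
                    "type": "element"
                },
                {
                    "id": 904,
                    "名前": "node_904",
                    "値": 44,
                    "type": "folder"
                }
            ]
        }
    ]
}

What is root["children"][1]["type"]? "child"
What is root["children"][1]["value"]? 96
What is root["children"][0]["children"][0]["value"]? 25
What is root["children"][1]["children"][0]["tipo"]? "item"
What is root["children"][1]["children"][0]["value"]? 43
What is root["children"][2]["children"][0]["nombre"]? "node_131"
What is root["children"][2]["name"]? "node_478"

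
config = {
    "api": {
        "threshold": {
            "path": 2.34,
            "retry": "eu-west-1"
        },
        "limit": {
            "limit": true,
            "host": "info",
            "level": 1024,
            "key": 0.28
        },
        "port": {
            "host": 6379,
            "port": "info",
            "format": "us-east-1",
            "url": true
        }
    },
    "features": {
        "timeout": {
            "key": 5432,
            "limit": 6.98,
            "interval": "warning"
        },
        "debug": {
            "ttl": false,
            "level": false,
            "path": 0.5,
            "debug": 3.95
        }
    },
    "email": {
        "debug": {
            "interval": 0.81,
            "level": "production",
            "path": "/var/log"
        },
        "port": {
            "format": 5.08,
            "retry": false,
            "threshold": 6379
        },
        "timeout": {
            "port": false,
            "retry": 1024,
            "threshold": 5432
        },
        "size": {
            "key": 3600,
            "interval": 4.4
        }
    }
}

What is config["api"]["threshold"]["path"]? 2.34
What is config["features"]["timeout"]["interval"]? "warning"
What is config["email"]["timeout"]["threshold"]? 5432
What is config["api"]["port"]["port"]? "info"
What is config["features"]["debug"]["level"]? False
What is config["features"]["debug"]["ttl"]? False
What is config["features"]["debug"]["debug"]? 3.95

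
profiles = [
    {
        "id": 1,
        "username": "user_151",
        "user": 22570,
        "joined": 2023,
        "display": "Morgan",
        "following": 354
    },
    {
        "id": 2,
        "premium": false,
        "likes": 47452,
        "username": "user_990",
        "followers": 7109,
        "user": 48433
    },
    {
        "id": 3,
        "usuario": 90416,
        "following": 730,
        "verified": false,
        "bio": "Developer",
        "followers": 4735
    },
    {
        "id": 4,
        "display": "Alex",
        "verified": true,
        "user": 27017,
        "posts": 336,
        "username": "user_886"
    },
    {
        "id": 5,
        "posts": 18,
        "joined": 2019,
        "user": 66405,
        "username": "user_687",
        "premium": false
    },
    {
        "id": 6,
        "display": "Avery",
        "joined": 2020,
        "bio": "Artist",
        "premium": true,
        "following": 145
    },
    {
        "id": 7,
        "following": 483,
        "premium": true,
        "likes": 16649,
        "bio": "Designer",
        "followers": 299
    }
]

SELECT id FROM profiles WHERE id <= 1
[1]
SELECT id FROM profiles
[1, 2, 3, 4, 5, 6, 7]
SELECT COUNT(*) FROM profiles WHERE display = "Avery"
1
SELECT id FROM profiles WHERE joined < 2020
[5]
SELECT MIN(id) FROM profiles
1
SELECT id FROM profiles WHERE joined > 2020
[1]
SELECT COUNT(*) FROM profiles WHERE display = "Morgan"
1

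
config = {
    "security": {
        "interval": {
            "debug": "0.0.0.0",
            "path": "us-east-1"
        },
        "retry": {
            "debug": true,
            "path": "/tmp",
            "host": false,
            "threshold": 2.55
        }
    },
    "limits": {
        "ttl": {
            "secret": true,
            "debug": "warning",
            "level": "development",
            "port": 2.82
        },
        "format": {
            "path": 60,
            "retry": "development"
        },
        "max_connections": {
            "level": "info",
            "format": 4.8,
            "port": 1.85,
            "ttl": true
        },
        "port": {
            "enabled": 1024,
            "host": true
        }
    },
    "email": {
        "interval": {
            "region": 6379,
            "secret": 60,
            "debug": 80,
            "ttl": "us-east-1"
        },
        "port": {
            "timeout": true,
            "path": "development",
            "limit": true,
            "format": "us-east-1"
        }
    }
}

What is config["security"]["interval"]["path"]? "us-east-1"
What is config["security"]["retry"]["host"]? False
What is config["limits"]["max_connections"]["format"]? 4.8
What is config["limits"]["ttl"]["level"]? "development"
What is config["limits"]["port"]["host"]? True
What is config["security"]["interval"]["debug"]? "0.0.0.0"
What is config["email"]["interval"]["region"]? 6379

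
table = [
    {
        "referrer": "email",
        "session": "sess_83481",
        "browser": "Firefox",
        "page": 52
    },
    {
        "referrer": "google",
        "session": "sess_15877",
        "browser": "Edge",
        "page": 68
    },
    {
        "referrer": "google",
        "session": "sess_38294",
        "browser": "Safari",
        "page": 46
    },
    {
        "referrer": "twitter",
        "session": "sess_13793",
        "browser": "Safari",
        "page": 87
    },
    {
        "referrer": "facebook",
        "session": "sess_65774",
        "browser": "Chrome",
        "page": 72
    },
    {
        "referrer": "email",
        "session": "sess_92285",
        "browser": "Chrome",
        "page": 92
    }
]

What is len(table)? 6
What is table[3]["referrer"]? "twitter"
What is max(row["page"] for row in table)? 92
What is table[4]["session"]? "sess_65774"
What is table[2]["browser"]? "Safari"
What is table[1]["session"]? "sess_15877"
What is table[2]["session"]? "sess_38294"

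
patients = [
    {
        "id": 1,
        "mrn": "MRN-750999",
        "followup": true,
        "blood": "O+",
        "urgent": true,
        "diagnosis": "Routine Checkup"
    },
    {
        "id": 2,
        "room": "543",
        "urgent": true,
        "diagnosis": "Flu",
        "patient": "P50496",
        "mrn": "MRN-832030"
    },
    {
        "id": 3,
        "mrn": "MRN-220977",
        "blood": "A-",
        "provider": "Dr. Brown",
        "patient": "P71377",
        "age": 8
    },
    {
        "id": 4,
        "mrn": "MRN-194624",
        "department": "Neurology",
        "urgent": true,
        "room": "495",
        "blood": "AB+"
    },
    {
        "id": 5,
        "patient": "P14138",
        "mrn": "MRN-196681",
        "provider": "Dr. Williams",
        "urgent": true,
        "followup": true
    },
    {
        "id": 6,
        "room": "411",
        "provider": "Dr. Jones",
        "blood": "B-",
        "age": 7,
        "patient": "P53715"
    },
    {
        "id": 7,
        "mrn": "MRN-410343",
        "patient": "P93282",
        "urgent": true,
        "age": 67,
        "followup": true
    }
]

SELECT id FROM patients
[1, 2, 3, 4, 5, 6, 7]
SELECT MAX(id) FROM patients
7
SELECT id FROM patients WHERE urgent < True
[]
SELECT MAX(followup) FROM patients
True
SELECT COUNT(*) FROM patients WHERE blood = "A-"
1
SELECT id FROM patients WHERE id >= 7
[7]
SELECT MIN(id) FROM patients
1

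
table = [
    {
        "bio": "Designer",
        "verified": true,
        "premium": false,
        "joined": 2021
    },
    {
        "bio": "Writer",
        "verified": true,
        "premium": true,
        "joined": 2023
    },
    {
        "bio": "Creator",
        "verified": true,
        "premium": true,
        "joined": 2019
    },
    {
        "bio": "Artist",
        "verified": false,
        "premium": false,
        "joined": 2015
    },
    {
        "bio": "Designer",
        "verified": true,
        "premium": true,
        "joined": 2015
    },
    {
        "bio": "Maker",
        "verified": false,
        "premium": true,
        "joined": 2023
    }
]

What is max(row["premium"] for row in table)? True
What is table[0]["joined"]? 2021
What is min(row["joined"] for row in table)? 2015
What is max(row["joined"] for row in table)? 2023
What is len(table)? 6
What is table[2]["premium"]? True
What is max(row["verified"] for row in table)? True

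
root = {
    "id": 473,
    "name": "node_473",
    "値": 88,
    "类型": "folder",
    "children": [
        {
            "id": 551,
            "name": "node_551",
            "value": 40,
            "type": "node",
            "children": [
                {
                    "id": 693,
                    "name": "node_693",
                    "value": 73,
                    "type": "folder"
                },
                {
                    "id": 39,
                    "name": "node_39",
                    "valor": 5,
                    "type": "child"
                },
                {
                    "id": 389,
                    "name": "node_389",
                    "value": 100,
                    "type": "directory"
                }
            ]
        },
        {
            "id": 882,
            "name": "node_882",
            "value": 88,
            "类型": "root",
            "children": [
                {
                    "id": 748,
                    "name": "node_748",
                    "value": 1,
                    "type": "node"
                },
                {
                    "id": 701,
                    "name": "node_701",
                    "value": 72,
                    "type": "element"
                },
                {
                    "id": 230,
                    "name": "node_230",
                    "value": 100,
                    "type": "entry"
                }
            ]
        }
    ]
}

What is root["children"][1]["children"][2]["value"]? 100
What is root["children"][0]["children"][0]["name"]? "node_693"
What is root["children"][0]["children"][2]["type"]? "directory"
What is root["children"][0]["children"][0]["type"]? "folder"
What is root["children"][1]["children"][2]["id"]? 230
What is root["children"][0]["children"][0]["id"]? 693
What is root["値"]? 88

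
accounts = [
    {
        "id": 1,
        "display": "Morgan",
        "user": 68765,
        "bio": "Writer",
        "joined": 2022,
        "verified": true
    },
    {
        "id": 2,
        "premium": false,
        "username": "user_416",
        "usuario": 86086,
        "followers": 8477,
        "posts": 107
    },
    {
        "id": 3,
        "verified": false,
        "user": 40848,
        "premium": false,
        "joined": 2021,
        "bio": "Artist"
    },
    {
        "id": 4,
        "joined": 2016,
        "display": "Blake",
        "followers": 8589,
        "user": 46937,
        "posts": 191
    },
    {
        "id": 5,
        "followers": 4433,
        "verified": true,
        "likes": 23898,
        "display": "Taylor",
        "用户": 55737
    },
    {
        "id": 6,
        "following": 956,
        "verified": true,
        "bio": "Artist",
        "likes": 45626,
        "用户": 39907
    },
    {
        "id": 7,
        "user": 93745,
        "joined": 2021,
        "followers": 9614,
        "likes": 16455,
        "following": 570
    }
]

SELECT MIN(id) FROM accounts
1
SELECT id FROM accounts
[1, 2, 3, 4, 5, 6, 7]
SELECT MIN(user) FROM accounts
40848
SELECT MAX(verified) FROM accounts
True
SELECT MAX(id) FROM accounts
7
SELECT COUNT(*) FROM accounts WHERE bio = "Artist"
2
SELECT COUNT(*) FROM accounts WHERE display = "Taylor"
1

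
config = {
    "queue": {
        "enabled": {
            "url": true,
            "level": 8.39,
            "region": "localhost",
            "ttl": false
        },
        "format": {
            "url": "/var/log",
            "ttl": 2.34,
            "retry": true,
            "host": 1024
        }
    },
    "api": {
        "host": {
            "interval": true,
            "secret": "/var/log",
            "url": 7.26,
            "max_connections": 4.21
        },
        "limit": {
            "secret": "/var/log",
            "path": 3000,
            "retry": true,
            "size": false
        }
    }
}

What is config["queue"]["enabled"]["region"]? "localhost"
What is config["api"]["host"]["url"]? 7.26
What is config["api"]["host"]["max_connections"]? 4.21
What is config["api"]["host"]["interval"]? True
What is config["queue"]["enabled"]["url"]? True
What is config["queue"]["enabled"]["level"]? 8.39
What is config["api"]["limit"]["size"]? False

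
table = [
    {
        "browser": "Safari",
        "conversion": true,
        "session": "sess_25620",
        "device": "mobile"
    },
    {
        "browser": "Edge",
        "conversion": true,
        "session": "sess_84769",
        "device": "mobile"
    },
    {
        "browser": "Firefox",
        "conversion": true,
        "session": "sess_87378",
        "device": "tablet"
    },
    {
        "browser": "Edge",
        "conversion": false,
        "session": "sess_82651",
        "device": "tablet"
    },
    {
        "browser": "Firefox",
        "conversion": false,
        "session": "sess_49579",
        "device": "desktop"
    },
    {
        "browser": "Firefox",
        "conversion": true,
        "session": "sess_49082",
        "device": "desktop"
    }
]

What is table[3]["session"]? "sess_82651"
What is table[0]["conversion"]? True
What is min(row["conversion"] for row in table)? False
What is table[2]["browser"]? "Firefox"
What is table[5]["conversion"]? True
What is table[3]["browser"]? "Edge"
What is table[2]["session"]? "sess_87378"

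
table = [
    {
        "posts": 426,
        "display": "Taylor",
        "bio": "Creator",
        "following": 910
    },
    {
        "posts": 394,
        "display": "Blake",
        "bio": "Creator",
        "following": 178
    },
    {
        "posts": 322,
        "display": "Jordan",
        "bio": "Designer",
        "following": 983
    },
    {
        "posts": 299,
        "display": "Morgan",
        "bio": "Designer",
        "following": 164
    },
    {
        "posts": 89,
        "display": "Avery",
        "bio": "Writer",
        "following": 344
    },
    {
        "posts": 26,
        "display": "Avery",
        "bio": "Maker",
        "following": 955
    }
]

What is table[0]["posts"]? 426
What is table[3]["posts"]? 299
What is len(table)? 6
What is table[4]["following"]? 344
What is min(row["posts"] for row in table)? 26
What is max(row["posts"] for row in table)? 426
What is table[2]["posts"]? 322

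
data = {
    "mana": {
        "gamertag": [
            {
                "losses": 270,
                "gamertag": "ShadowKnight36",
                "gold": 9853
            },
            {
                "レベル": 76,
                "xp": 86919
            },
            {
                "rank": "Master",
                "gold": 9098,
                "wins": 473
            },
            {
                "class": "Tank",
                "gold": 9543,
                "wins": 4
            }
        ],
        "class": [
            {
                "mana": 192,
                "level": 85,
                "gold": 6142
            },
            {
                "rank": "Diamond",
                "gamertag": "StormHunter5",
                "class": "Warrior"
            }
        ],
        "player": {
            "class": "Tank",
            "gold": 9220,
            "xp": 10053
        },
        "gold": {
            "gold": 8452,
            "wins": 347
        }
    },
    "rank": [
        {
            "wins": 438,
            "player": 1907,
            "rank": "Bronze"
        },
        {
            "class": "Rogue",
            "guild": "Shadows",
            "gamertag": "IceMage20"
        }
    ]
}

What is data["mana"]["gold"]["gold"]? 8452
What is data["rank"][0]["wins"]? 438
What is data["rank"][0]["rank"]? "Bronze"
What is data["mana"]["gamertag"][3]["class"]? "Tank"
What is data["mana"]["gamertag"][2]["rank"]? "Master"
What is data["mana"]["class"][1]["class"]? "Warrior"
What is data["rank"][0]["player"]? 1907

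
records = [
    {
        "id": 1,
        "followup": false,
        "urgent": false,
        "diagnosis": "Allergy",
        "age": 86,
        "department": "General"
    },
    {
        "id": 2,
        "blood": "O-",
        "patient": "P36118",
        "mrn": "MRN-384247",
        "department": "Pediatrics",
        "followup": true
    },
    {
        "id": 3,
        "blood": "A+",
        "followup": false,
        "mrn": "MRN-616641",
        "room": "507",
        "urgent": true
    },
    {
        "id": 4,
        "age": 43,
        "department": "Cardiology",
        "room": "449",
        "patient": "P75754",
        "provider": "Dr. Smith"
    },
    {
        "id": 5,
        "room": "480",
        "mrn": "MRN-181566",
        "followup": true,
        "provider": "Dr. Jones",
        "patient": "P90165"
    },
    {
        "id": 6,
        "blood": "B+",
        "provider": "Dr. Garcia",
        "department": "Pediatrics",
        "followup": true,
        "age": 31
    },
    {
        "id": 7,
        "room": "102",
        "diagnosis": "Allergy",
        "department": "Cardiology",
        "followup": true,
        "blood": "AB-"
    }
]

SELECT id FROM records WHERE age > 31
[1, 4]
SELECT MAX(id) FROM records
7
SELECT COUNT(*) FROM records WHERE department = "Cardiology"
2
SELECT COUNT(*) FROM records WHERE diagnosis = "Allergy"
2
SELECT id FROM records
[1, 2, 3, 4, 5, 6, 7]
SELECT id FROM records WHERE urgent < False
[]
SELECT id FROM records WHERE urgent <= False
[1]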